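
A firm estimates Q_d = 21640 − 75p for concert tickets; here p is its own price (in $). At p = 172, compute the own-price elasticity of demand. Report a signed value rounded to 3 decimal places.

At the given values, Q_d = 21640 − 75(172) = 8740.
∂Q_d/∂p = −75.
E = (-75) × (172/8740) = -1.47597…

-1.476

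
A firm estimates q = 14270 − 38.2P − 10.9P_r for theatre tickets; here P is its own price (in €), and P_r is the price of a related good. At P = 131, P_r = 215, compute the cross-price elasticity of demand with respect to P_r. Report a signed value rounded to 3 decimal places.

At the given values, q = 14270 − 38.2(131) − 10.9(215) = 6922.3.
∂q/∂P_r = -10.9.
E = (-10.9) × (215/6922.3) = -0.33854…

-0.339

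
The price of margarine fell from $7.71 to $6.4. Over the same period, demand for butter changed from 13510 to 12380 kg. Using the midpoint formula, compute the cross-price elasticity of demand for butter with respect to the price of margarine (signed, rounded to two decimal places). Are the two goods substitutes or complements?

%ΔQ_{butter} = (12380 − 13510)/avg = -1130/12945 = -0.087292…
%ΔP_{margarine} = (6.4 − 7.71)/avg = -1.31/7.055 = -0.185683…
E_cross = (-1130/12945) / (-1.31/7.055) = 0.4701…
E_cross > 0 ⇒ the goods are substitutes.

0.47; substitutes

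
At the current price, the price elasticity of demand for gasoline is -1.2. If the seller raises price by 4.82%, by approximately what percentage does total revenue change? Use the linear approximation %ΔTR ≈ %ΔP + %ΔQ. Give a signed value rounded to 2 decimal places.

%ΔQ ≈ Ed × %ΔP = (-1.2) × (+4.82%) = -5.7840%
%ΔTR ≈ %ΔP + %ΔQ = (+4.82%) + (-5.7840%) = -0.9640%

-0.96%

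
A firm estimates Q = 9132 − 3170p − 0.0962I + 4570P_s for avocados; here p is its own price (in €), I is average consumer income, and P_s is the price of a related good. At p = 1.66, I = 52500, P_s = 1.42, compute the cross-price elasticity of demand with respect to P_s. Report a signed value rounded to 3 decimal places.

At the given values, Q = 9132 − 3170(1.66) − 0.0962(52500) + 4570(1.42) = 5308.7.
∂Q/∂P_s = 4570.
E = (4570) × (1.42/5308.7) = 1.22240…

1.222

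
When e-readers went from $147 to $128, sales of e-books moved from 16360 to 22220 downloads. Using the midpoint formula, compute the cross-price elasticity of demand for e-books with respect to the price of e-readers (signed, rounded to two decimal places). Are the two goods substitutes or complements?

-2.20; complements

%ΔQ_{e-books} = (22220 − 16360)/avg = 5860/19290 = 0.303784…
%ΔP_{e-readers} = (128 − 147)/avg = -19/137.5 = -0.138181…
E_cross = (5860/19290) / (-19/137.5) = -2.1984…
E_cross < 0 ⇒ the goods are complements.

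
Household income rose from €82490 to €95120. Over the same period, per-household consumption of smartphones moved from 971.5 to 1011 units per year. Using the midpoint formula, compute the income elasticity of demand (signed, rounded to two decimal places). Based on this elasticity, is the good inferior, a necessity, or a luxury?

0.28; necessity

%ΔQ = (1011 − 971.5)/[( 971.5 + 1011)/2] = 39.5/991.25 = 0.039848…
%ΔIncome = (95120 − 82490)/[( 82490 + 95120)/2] = 12630/88805 = 0.142221…
E_income = (39.5/991.25) / (12630/88805) = 0.2801…
0 < E_income < 1 ⇒ normal good, necessity.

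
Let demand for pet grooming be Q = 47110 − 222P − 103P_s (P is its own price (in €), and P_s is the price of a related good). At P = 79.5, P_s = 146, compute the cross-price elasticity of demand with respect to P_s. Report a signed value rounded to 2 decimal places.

At the given values, Q = 47110 − 222(79.5) − 103(146) = 14423.
∂Q/∂P_s = -103.
E = (-103) × (146/14423) = -1.0426…

-1.04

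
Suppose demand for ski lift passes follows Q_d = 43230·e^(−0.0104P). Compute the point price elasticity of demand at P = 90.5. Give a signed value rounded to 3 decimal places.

-0.941

dQ_d/dP = −0.0104·Q_d = -175.413. At P = 90.5, Q_d = 16866.6.
Ed = (dQ_d/dP)·(P/Q_d) = (-175.413) × (90.5/16866.6) = -0.9412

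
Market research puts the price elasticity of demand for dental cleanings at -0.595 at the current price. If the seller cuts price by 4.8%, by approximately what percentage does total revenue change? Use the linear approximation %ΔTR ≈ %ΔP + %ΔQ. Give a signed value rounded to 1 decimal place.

-1.9%

%ΔQ ≈ Ed × %ΔP = (-0.595) × (-4.8%) = +2.8560%
%ΔTR ≈ %ΔP + %ΔQ = (-4.8%) + (+2.8560%) = -1.9440%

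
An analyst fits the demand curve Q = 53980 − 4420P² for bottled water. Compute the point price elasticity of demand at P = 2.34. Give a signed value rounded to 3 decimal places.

-1.626

dQ/dP = −2·4420·P = -20685.6. At P = 2.34, Q = 29777.848.
Ed = (dQ/dP)·(P/Q) = (-20685.6) × (2.34/29777.848) = -1.62551…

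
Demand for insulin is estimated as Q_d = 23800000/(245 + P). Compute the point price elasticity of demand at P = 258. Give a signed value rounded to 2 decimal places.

dQ_d/dP = −23800000/(245 + P)² = -94.0678. At P = 258, Q_d = 47316.1.
Ed = (dQ_d/dP)·(P/Q_d) = (-94.0678) × (258/47316.1) = -0.5129…

-0.51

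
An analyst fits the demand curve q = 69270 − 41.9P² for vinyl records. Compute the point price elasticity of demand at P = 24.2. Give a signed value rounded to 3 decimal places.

dq/dP = −2·41.9·P = -2027.96. At P = 24.2, q = 44731.684.
Ed = (dq/dP)·(P/q) = (-2027.96) × (24.2/44731.684) = -1.09713…

-1.097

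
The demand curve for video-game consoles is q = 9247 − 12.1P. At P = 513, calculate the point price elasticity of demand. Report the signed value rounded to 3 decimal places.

-2.042

dq/dP = −12.1. At P = 513, q = 9247 − 12.1(513) = 3039.7.
Ed = (dq/dP)·(P/q) = −12.1 × (513/3039.7) = -2.04207…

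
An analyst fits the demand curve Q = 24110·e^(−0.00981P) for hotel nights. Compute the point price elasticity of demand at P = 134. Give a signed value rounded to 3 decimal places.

dQ/dP = −0.00981·Q = -63.5285. At P = 134, Q = 6475.89.
Ed = (dQ/dP)·(P/Q) = (-63.5285) × (134/6475.89) = -1.31454

-1.315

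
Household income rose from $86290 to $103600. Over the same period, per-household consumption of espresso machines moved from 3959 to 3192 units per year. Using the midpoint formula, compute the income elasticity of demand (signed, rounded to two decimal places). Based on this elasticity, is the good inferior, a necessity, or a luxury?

-1.18; inferior

%ΔQ = (3192 − 3959)/[( 3959 + 3192)/2] = -767/3575.5 = -0.214515…
%ΔIncome = (103600 − 86290)/[( 86290 + 103600)/2] = 17310/94945 = 0.182316…
E_income = (-767/3575.5) / (17310/94945) = -1.1766…
E_income < 0 ⇒ inferior good.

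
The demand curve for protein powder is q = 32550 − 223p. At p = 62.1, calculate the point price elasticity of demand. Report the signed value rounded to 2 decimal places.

-0.74

dq/dp = −223. At p = 62.1, q = 32550 − 223(62.1) = 18701.7.
Ed = (dq/dp)·(p/q) = −223 × (62.1/18701.7) = -0.7404…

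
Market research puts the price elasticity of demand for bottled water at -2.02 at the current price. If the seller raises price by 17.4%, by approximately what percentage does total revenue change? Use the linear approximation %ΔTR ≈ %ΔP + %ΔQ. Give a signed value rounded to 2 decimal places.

%ΔQ ≈ Ed × %ΔP = (-2.02) × (+17.4%) = -35.1480%
%ΔTR ≈ %ΔP + %ΔQ = (+17.4%) + (-35.1480%) = -17.7480%

-17.75%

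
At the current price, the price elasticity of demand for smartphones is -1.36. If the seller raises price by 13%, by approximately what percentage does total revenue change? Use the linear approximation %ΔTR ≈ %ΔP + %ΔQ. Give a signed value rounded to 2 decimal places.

%ΔQ ≈ Ed × %ΔP = (-1.36) × (+13%) = -17.6800%
%ΔTR ≈ %ΔP + %ΔQ = (+13%) + (-17.6800%) = -4.6800%

-4.68%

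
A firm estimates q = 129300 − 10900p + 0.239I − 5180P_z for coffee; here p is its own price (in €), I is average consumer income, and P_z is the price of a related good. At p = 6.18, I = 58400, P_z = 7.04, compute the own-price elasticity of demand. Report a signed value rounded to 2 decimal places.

-1.71

At the given values, q = 129300 − 10900(6.18) + 0.239(58400) − 5180(7.04) = 39428.4.
∂q/∂p = −10900.
E = (-10900) × (6.18/39428.4) = -1.7084…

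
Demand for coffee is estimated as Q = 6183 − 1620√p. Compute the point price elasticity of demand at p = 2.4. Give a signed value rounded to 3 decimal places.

dQ/dp = −1620/(2√p) = -522.853. At p = 2.4, Q = 3673.31.
Ed = (dQ/dp)·(p/Q) = (-522.853) × (2.4/3673.31) = -0.34161…

-0.342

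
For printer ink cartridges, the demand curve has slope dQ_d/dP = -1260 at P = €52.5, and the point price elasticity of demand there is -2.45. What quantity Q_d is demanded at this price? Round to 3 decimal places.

27000.000

Ed = (dQ_d/dP)·(P/Q_d) ⇒ Q_d = (dQ_d/dP)·P/Ed = (-1260)·52.5/(-2.45) = 27000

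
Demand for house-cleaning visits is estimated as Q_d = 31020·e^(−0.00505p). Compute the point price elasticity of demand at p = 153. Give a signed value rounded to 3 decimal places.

-0.773

dQ_d/dp = −0.00505·Q_d = -72.3395. At p = 153, Q_d = 14324.7.
Ed = (dQ_d/dp)·(p/Q_d) = (-72.3395) × (153/14324.7) = -0.77265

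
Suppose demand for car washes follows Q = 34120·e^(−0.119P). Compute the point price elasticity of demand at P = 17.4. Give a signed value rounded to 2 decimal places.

dQ/dP = −0.119·Q = -512.042. At P = 17.4, Q = 4302.88.
Ed = (dQ/dP)·(P/Q) = (-512.042) × (17.4/4302.88) = -2.0706

-2.07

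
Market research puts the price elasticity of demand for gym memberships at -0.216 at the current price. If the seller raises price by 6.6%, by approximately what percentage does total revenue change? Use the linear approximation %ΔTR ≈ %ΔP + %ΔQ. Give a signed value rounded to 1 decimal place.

%ΔQ ≈ Ed × %ΔP = (-0.216) × (+6.6%) = -1.4256%
%ΔTR ≈ %ΔP + %ΔQ = (+6.6%) + (-1.4256%) = +5.1744%

+5.2%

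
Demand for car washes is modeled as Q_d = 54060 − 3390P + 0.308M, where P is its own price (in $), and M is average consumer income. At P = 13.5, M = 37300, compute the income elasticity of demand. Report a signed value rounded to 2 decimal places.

0.58

At the given values, Q_d = 54060 − 3390(13.5) + 0.308(37300) = 19783.4.
∂Q_d/∂M = 0.308.
E = (0.308) × (37300/19783.4) = 0.5807…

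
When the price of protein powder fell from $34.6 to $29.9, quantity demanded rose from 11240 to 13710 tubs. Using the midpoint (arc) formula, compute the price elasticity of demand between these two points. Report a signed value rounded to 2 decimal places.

-1.36

%ΔQ = (13710 − 11240) / [(11240 + 13710)/2] = 2470/12475 = 0.197995…
%ΔP = (29.9 − 34.6) / [(34.6 + 29.9)/2] = -4.7/32.25 = -0.145736…
Arc Ed = %ΔQ / %ΔP = (2470/12475) / (-4.7/32.25) = -1.3585…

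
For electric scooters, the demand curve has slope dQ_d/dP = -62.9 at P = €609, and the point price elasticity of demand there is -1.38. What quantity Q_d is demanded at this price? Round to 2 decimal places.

Ed = (dQ_d/dP)·(P/Q_d) ⇒ Q_d = (dQ_d/dP)·P/Ed = (-62.9)·609/(-1.38) = 27758.0434…

27758.04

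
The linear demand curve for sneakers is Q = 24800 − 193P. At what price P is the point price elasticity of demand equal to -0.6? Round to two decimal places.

48.19

Ed = −193P/(24800 − 193P). Set this equal to -0.6:
193P = 0.6·(24800 − 193P) ⇒ 193P(1 + 0.6) = 0.6·24800
P = 0.6·24800 / (193·1.6) = 48.1865…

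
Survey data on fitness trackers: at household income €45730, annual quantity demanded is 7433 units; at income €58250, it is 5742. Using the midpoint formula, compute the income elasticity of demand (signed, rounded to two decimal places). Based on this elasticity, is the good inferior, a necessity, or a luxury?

%ΔQ = (5742 − 7433)/[( 7433 + 5742)/2] = -1691/6587.5 = -0.256698…
%ΔIncome = (58250 − 45730)/[( 45730 + 58250)/2] = 12520/51990 = 0.240815…
E_income = (-1691/6587.5) / (12520/51990) = -1.0659…
E_income < 0 ⇒ inferior good.

-1.07; inferior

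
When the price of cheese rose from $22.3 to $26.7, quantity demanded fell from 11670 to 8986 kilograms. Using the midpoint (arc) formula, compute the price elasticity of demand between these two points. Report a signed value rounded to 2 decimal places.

%ΔQ = (8986 − 11670) / [(11670 + 8986)/2] = -2684/10328 = -0.259876…
%ΔP = (26.7 − 22.3) / [(22.3 + 26.7)/2] = 4.4/24.5 = 0.179591…
Arc Ed = %ΔQ / %ΔP = (-2684/10328) / (4.4/24.5) = -1.4470…

-1.45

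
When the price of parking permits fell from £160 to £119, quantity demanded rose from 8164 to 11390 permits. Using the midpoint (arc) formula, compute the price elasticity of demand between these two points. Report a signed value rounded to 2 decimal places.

-1.12

%ΔQ = (11390 − 8164) / [(8164 + 11390)/2] = 3226/9777 = 0.329958…
%ΔP = (119 − 160) / [(160 + 119)/2] = -41/139.5 = -0.293906…
Arc Ed = %ΔQ / %ΔP = (3226/9777) / (-41/139.5) = -1.1226…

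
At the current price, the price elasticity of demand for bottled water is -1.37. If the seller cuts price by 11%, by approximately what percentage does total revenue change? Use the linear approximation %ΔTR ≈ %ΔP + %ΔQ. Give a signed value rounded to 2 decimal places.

%ΔQ ≈ Ed × %ΔP = (-1.37) × (-11%) = +15.0700%
%ΔTR ≈ %ΔP + %ΔQ = (-11%) + (+15.0700%) = +4.0700%

+4.07%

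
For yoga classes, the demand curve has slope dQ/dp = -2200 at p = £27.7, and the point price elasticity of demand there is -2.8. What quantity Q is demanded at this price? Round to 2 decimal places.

Ed = (dQ/dp)·(p/Q) ⇒ Q = (dQ/dp)·p/Ed = (-2200)·27.7/(-2.8) = 21764.2857…

21764.29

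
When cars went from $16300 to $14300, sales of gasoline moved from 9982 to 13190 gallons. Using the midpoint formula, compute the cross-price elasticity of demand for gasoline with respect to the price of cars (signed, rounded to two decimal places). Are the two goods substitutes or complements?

%ΔQ_{gasoline} = (13190 − 9982)/avg = 3208/11586 = 0.276885…
%ΔP_{cars} = (14300 − 16300)/avg = -2000/15300 = -0.130718…
E_cross = (3208/11586) / (-2000/15300) = -2.1181…
E_cross < 0 ⇒ the goods are complements.

-2.12; complements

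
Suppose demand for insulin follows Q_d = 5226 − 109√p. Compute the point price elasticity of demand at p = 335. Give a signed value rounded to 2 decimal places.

-0.31

dQ_d/dp = −109/(2√p) = -2.97765. At p = 335, Q_d = 3230.97.
Ed = (dQ_d/dp)·(p/Q_d) = (-2.97765) × (335/3230.97) = -0.3087…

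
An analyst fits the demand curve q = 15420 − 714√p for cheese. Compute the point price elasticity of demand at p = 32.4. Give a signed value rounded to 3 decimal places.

-0.179

dq/dp = −714/(2√p) = -62.7185. At p = 32.4, q = 11355.8.
Ed = (dq/dp)·(p/q) = (-62.7185) × (32.4/11355.8) = -0.17894…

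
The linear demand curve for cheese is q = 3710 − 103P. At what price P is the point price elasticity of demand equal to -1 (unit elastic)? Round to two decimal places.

18.01

Ed = −103P/(3710 − 103P). Set this equal to -1:
103P = 1·(3710 − 103P) ⇒ 103P(1 + 1) = 1·3710
P = 1·3710 / (103·2) = 18.0097…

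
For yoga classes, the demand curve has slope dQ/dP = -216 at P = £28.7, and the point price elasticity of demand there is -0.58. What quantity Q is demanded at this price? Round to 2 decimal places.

Ed = (dQ/dP)·(P/Q) ⇒ Q = (dQ/dP)·P/Ed = (-216)·28.7/(-0.58) = 10688.2758…

10688.28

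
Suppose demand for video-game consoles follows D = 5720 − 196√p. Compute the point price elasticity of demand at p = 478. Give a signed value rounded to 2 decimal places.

-1.49

dD/dp = −196/(2√p) = -4.48242. At p = 478, D = 1434.81.
Ed = (dD/dp)·(p/D) = (-4.48242) × (478/1434.81) = -1.4932…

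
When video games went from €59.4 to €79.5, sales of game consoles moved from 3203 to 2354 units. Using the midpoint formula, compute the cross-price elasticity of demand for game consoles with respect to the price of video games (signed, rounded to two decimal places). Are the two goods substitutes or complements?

%ΔQ_{game consoles} = (2354 − 3203)/avg = -849/2778.5 = -0.305560…
%ΔP_{video games} = (79.5 − 59.4)/avg = 20.1/69.45 = 0.289416…
E_cross = (-849/2778.5) / (20.1/69.45) = -1.0557…
E_cross < 0 ⇒ the goods are complements.

-1.06; complements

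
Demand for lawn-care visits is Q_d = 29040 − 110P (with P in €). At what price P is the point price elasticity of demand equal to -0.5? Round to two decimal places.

88.00

Ed = −110P/(29040 − 110P). Set this equal to -0.5:
110P = 0.5·(29040 − 110P) ⇒ 110P(1 + 0.5) = 0.5·29040
P = 0.5·29040 / (110·1.5) = 88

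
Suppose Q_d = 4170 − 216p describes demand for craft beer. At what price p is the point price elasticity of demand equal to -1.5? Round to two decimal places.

Ed = −216p/(4170 − 216p). Set this equal to -1.5:
216p = 1.5·(4170 − 216p) ⇒ 216p(1 + 1.5) = 1.5·4170
p = 1.5·4170 / (216·2.5) = 11.5833…

11.58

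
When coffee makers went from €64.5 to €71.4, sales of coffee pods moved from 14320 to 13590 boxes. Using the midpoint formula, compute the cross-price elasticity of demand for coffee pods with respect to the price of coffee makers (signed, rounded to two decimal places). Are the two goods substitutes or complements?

-0.52; complements

%ΔQ_{coffee pods} = (13590 − 14320)/avg = -730/13955 = -0.052310…
%ΔP_{coffee makers} = (71.4 − 64.5)/avg = 6.9/67.95 = 0.101545…
E_cross = (-730/13955) / (6.9/67.95) = -0.5151…
E_cross < 0 ⇒ the goods are complements.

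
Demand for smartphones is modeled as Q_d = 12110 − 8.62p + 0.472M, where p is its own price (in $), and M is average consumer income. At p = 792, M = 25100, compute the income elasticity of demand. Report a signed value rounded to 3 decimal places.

0.692

At the given values, Q_d = 12110 − 8.62(792) + 0.472(25100) = 17130.16.
∂Q_d/∂M = 0.472.
E = (0.472) × (25100/17130.16) = 0.69159…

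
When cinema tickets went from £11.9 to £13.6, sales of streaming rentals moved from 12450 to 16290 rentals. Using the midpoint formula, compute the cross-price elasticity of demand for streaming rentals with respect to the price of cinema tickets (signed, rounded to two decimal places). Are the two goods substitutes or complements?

%ΔQ_{streaming rentals} = (16290 − 12450)/avg = 3840/14370 = 0.267223…
%ΔP_{cinema tickets} = (13.6 − 11.9)/avg = 1.7/12.75 = 0.133333…
E_cross = (3840/14370) / (1.7/12.75) = 2.0041…
E_cross > 0 ⇒ the goods are substitutes.

2.00; substitutes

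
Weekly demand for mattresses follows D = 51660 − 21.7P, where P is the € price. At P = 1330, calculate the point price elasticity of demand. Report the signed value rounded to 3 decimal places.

dD/dP = −21.7. At P = 1330, D = 51660 − 21.7(1330) = 22799.
Ed = (dD/dP)·(P/D) = −21.7 × (1330/22799) = -1.26588…

-1.266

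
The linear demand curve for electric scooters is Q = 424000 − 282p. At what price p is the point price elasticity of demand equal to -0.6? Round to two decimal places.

563.83

Ed = −282p/(424000 − 282p). Set this equal to -0.6:
282p = 0.6·(424000 − 282p) ⇒ 282p(1 + 0.6) = 0.6·424000
p = 0.6·424000 / (282·1.6) = 563.8297…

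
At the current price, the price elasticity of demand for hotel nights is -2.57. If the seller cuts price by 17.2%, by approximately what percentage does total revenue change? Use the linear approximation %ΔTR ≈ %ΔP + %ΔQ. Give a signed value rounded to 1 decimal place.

+27.0%

%ΔQ ≈ Ed × %ΔP = (-2.57) × (-17.2%) = +44.2040%
%ΔTR ≈ %ΔP + %ΔQ = (-17.2%) + (+44.2040%) = +27.0040%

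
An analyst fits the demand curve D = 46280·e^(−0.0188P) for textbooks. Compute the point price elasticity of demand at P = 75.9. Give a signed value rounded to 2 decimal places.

dD/dP = −0.0188·D = -208.856. At P = 75.9, D = 11109.4.
Ed = (dD/dP)·(P/D) = (-208.856) × (75.9/11109.4) = -1.4269…

-1.43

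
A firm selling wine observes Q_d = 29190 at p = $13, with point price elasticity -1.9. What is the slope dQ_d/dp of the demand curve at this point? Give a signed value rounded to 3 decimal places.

Ed = (dQ_d/dp)·(p/Q_d) ⇒ dQ_d/dp = Ed·Q_d/p = (-1.9)·29190/13 = -4266.23076…

-4266.231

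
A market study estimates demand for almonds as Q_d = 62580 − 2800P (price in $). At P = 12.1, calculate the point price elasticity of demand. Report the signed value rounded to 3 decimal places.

dQ_d/dP = −2800. At P = 12.1, Q_d = 62580 − 2800(12.1) = 28700.
Ed = (dQ_d/dP)·(P/Q_d) = −2800 × (12.1/28700) = -1.18048…

-1.180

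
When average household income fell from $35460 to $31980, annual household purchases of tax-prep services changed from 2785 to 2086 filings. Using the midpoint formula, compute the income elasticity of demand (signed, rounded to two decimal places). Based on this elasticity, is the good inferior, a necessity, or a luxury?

%ΔQ = (2086 − 2785)/[( 2785 + 2086)/2] = -699/2435.5 = -0.287004…
%ΔIncome = (31980 − 35460)/[( 35460 + 31980)/2] = -3480/33720 = -0.103202…
E_income = (-699/2435.5) / (-3480/33720) = 2.7809…
E_income > 1 ⇒ normal good, luxury.

2.78; luxury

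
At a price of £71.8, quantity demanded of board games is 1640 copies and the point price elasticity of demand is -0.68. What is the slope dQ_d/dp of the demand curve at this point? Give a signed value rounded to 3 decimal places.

Ed = (dQ_d/dp)·(p/Q_d) ⇒ dQ_d/dp = Ed·Q_d/p = (-0.68)·1640/71.8 = -15.53203…

-15.532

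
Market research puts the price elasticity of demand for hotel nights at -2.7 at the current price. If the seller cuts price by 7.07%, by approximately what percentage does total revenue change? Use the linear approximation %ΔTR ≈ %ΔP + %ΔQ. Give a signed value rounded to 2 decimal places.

+12.02%

%ΔQ ≈ Ed × %ΔP = (-2.7) × (-7.07%) = +19.0890%
%ΔTR ≈ %ΔP + %ΔQ = (-7.07%) + (+19.0890%) = +12.0190%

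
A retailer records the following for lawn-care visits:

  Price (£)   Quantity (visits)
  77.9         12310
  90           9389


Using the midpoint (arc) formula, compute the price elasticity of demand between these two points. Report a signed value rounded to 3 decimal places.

-1.868

%ΔQ = (9389 − 12310) / [(12310 + 9389)/2] = -2921/10849.5 = -0.269228…
%ΔP = (90 − 77.9) / [(77.9 + 90)/2] = 12.1/83.95 = 0.144133…
Arc Ed = %ΔQ / %ΔP = (-2921/10849.5) / (12.1/83.95) = -1.86791…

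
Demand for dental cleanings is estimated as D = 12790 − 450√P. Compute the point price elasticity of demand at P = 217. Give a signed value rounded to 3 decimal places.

-0.538

dD/dP = −450/(2√P) = -15.274. At P = 217, D = 6161.09.
Ed = (dD/dP)·(P/D) = (-15.274) × (217/6161.09) = -0.53796…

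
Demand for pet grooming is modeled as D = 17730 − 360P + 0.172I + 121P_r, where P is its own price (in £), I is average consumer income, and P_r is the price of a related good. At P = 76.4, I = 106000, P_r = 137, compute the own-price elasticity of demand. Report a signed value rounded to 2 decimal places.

At the given values, D = 17730 − 360(76.4) + 0.172(106000) + 121(137) = 25035.
∂D/∂P = −360.
E = (-360) × (76.4/25035) = -1.0986…

-1.10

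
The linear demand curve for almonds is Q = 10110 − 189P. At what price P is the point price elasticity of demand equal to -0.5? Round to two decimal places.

17.83

Ed = −189P/(10110 − 189P). Set this equal to -0.5:
189P = 0.5·(10110 − 189P) ⇒ 189P(1 + 0.5) = 0.5·10110
P = 0.5·10110 / (189·1.5) = 17.8306…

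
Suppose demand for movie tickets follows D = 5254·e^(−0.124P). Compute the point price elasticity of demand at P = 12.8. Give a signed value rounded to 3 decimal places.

dD/dP = −0.124·D = -133.229. At P = 12.8, D = 1074.43.
Ed = (dD/dP)·(P/D) = (-133.229) × (12.8/1074.43) = -1.5872

-1.587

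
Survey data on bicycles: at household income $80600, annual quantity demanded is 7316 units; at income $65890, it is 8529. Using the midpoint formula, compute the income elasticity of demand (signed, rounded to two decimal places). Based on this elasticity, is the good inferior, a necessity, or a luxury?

%ΔQ = (8529 − 7316)/[( 7316 + 8529)/2] = 1213/7922.5 = 0.153108…
%ΔIncome = (65890 − 80600)/[( 80600 + 65890)/2] = -14710/73245 = -0.200832…
E_income = (1213/7922.5) / (-14710/73245) = -0.7623…
E_income < 0 ⇒ inferior good.

-0.76; inferior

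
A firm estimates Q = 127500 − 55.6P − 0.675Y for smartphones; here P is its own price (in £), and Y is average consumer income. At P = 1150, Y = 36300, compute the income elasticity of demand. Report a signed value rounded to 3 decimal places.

-0.627

At the given values, Q = 127500 − 55.6(1150) − 0.675(36300) = 39057.5.
∂Q/∂Y = -0.675.
E = (-0.675) × (36300/39057.5) = -0.62734…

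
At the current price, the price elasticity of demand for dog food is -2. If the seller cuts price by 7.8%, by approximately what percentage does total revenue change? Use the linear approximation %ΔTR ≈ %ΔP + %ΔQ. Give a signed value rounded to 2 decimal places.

%ΔQ ≈ Ed × %ΔP = (-2) × (-7.8%) = +15.6000%
%ΔTR ≈ %ΔP + %ΔQ = (-7.8%) + (+15.6000%) = +7.8000%

+7.80%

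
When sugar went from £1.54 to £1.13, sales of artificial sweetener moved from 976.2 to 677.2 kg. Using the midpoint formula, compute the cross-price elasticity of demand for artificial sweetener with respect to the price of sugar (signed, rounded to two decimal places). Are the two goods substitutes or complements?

1.18; substitutes

%ΔQ_{artificial sweetener} = (677.2 − 976.2)/avg = -299/826.7 = -0.361678…
%ΔP_{sugar} = (1.13 − 1.54)/avg = -0.41/1.335 = -0.307116…
E_cross = (-299/826.7) / (-0.41/1.335) = 1.1776…
E_cross > 0 ⇒ the goods are substitutes.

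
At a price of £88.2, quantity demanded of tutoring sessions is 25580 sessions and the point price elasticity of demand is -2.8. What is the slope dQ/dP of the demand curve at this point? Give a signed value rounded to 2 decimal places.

-812.06

Ed = (dQ/dP)·(P/Q) ⇒ dQ/dP = Ed·Q/P = (-2.8)·25580/88.2 = -812.0634…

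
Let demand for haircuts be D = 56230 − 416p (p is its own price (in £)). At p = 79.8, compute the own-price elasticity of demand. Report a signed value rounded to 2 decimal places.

-1.44

At the given values, D = 56230 − 416(79.8) = 23033.2.
∂D/∂p = −416.
E = (-416) × (79.8/23033.2) = -1.4412…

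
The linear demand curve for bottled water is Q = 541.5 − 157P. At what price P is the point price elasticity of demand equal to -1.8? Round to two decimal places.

Ed = −157P/(541.5 − 157P). Set this equal to -1.8:
157P = 1.8·(541.5 − 157P) ⇒ 157P(1 + 1.8) = 1.8·541.5
P = 1.8·541.5 / (157·2.8) = 2.2172…

2.22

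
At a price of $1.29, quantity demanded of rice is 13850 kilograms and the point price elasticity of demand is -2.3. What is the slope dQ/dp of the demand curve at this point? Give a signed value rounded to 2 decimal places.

-24693.80

Ed = (dQ/dp)·(p/Q) ⇒ dQ/dp = Ed·Q/p = (-2.3)·13850/1.29 = -24693.7984…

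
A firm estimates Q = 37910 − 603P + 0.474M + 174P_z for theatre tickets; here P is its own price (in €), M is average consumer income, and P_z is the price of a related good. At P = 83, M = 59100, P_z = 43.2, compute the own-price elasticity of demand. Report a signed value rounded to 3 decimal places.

-2.140

At the given values, Q = 37910 − 603(83) + 0.474(59100) + 174(43.2) = 23391.2.
∂Q/∂P = −603.
E = (-603) × (83/23391.2) = -2.13965…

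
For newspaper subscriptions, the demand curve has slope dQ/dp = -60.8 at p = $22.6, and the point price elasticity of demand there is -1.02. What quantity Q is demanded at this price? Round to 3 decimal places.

Ed = (dQ/dp)·(p/Q) ⇒ Q = (dQ/dp)·p/Ed = (-60.8)·22.6/(-1.02) = 1347.13725…

1347.137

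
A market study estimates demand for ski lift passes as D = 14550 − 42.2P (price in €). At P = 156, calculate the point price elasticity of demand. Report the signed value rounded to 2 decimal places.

dD/dP = −42.2. At P = 156, D = 14550 − 42.2(156) = 7966.8.
Ed = (dD/dP)·(P/D) = −42.2 × (156/7966.8) = -0.8263…

-0.83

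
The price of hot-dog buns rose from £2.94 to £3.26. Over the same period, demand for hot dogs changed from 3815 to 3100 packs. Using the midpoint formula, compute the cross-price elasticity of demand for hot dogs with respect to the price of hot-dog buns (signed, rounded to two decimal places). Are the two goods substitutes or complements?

%ΔQ_{hot dogs} = (3100 − 3815)/avg = -715/3457.5 = -0.206796…
%ΔP_{hot-dog buns} = (3.26 − 2.94)/avg = 0.32/3.1 = 0.103225…
E_cross = (-715/3457.5) / (0.32/3.1) = -2.0033…
E_cross < 0 ⇒ the goods are complements.

-2.00; complements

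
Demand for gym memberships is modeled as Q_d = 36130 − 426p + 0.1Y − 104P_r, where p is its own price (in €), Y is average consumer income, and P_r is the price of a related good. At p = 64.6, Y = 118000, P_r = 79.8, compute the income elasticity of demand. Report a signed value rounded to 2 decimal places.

0.97

At the given values, Q_d = 36130 − 426(64.6) + 0.1(118000) − 104(79.8) = 12111.2.
∂Q_d/∂Y = 0.1.
E = (0.1) × (118000/12111.2) = 0.9743…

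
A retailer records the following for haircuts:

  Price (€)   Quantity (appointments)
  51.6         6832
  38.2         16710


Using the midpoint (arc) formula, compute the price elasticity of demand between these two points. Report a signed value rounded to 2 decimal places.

%ΔQ = (16710 − 6832) / [(6832 + 16710)/2] = 9878/11771 = 0.839181…
%ΔP = (38.2 − 51.6) / [(51.6 + 38.2)/2] = -13.4/44.9 = -0.298440…
Arc Ed = %ΔQ / %ΔP = (9878/11771) / (-13.4/44.9) = -2.8118…

-2.81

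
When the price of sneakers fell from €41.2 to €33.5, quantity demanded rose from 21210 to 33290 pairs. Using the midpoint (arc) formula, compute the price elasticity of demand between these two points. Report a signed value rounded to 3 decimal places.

-2.150

%ΔQ = (33290 − 21210) / [(21210 + 33290)/2] = 12080/27250 = 0.443302…
%ΔP = (33.5 − 41.2) / [(41.2 + 33.5)/2] = -7.7/37.35 = -0.206157…
Arc Ed = %ΔQ / %ΔP = (12080/27250) / (-7.7/37.35) = -2.15030…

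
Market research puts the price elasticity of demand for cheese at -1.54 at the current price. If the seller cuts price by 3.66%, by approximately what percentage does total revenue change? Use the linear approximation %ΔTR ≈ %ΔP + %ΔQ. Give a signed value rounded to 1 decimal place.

+2.0%

%ΔQ ≈ Ed × %ΔP = (-1.54) × (-3.66%) = +5.6364%
%ΔTR ≈ %ΔP + %ΔQ = (-3.66%) + (+5.6364%) = +1.9764%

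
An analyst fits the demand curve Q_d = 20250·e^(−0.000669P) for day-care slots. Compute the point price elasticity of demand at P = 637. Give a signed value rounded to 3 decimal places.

dQ_d/dP = −0.000669·Q_d = -8.84658. At P = 637, Q_d = 13223.6.
Ed = (dQ_d/dP)·(P/Q_d) = (-8.84658) × (637/13223.6) = -0.42615…

-0.426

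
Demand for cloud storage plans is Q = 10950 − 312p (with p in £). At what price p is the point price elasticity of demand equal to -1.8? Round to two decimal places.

Ed = −312p/(10950 − 312p). Set this equal to -1.8:
312p = 1.8·(10950 − 312p) ⇒ 312p(1 + 1.8) = 1.8·10950
p = 1.8·10950 / (312·2.8) = 22.5618…

22.56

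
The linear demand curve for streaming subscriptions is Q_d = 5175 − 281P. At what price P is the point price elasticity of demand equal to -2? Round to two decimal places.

Ed = −281P/(5175 − 281P). Set this equal to -2:
281P = 2·(5175 − 281P) ⇒ 281P(1 + 2) = 2·5175
P = 2·5175 / (281·3) = 12.2775…

12.28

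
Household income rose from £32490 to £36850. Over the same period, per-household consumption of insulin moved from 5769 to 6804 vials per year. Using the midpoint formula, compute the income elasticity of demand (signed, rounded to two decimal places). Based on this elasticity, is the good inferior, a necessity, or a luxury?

%ΔQ = (6804 − 5769)/[( 5769 + 6804)/2] = 1035/6286.5 = 0.164638…
%ΔIncome = (36850 − 32490)/[( 32490 + 36850)/2] = 4360/34670 = 0.125757…
E_income = (1035/6286.5) / (4360/34670) = 1.3091…
E_income > 1 ⇒ normal good, luxury.

1.31; luxury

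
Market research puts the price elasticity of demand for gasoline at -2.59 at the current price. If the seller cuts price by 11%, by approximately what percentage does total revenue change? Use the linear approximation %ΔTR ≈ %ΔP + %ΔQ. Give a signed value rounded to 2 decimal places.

+17.49%

%ΔQ ≈ Ed × %ΔP = (-2.59) × (-11%) = +28.4900%
%ΔTR ≈ %ΔP + %ΔQ = (-11%) + (+28.4900%) = +17.4900%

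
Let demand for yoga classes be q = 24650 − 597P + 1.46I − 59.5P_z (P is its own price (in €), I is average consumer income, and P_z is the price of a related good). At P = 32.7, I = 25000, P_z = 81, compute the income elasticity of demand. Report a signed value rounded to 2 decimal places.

At the given values, q = 24650 − 597(32.7) + 1.46(25000) − 59.5(81) = 36808.6.
∂q/∂I = 1.46.
E = (1.46) × (25000/36808.6) = 0.9916…

0.99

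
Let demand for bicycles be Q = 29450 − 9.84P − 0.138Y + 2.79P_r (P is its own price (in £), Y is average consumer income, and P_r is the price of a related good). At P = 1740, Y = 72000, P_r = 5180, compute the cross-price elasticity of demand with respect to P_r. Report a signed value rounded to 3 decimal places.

At the given values, Q = 29450 − 9.84(1740) − 0.138(72000) + 2.79(5180) = 16844.6.
∂Q/∂P_r = 2.79.
E = (2.79) × (5180/16844.6) = 0.85797…

0.858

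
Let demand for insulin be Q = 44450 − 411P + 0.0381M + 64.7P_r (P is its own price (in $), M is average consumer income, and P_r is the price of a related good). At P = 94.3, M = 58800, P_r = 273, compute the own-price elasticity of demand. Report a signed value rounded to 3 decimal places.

-1.514

At the given values, Q = 44450 − 411(94.3) + 0.0381(58800) + 64.7(273) = 25596.08.
∂Q/∂P = −411.
E = (-411) × (94.3/25596.08) = -1.51418…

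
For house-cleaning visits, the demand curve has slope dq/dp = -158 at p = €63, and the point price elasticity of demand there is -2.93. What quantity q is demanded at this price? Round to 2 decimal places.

3397.27

Ed = (dq/dp)·(p/q) ⇒ q = (dq/dp)·p/Ed = (-158)·63/(-2.93) = 3397.2696…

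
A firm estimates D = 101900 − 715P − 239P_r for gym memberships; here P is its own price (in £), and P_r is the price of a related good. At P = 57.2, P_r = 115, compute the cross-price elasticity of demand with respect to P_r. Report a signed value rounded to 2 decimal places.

At the given values, D = 101900 − 715(57.2) − 239(115) = 33517.
∂D/∂P_r = -239.
E = (-239) × (115/33517) = -0.8200…

-0.82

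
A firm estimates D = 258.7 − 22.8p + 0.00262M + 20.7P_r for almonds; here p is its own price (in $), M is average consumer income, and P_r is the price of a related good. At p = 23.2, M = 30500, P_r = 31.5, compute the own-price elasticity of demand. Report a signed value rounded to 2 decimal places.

-1.15

At the given values, D = 258.7 − 22.8(23.2) + 0.00262(30500) + 20.7(31.5) = 461.7.
∂D/∂p = −22.8.
E = (-22.8) × (23.2/461.7) = -1.1456…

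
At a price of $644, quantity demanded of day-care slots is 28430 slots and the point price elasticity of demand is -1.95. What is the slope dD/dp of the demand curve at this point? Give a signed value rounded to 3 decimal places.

-86.085

Ed = (dD/dp)·(p/D) ⇒ dD/dp = Ed·D/p = (-1.95)·28430/644 = -86.08462…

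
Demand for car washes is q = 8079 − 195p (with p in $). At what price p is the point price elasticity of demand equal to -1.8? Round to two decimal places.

Ed = −195p/(8079 − 195p). Set this equal to -1.8:
195p = 1.8·(8079 − 195p) ⇒ 195p(1 + 1.8) = 1.8·8079
p = 1.8·8079 / (195·2.8) = 26.6340…

26.63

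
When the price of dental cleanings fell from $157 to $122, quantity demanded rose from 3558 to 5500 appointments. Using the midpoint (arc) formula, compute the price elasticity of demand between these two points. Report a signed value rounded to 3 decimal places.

%ΔQ = (5500 − 3558) / [(3558 + 5500)/2] = 1942/4529 = 0.428792…
%ΔP = (122 − 157) / [(157 + 122)/2] = -35/139.5 = -0.250896…
Arc Ed = %ΔQ / %ΔP = (1942/4529) / (-35/139.5) = -1.70904…

-1.709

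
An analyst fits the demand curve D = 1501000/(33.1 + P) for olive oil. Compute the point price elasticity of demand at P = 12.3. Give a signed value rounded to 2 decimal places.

dD/dP = −1501000/(33.1 + P)² = -728.231. At P = 12.3, D = 33061.7.
Ed = (dD/dP)·(P/D) = (-728.231) × (12.3/33061.7) = -0.2709…

-0.27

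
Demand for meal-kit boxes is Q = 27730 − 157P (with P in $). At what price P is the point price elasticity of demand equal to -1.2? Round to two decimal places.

Ed = −157P/(27730 − 157P). Set this equal to -1.2:
157P = 1.2·(27730 − 157P) ⇒ 157P(1 + 1.2) = 1.2·27730
P = 1.2·27730 / (157·2.2) = 96.3404…

96.34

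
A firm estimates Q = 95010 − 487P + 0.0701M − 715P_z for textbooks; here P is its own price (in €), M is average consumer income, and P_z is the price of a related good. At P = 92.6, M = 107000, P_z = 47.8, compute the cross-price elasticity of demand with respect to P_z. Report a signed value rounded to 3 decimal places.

-1.471

At the given values, Q = 95010 − 487(92.6) + 0.0701(107000) − 715(47.8) = 23237.5.
∂Q/∂P_z = -715.
E = (-715) × (47.8/23237.5) = -1.47076…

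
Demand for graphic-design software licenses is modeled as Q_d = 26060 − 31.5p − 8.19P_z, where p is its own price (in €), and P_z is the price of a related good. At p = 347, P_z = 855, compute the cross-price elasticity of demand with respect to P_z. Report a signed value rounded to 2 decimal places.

At the given values, Q_d = 26060 − 31.5(347) − 8.19(855) = 8127.05.
∂Q_d/∂P_z = -8.19.
E = (-8.19) × (855/8127.05) = -0.8616…

-0.86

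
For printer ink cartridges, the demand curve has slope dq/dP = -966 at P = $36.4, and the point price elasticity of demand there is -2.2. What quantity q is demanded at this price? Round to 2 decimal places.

15982.91

Ed = (dq/dP)·(P/q) ⇒ q = (dq/dP)·P/Ed = (-966)·36.4/(-2.2) = 15982.9090…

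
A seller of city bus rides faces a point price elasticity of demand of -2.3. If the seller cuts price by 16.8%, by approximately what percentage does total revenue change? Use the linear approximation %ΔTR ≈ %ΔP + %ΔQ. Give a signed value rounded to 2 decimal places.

+21.84%

%ΔQ ≈ Ed × %ΔP = (-2.3) × (-16.8%) = +38.6400%
%ΔTR ≈ %ΔP + %ΔQ = (-16.8%) + (+38.6400%) = +21.8400%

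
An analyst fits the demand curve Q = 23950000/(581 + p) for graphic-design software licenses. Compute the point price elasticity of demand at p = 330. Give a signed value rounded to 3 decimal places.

-0.362

dQ/dp = −23950000/(581 + p)² = -28.8582. At p = 330, Q = 26289.8.
Ed = (dQ/dp)·(p/Q) = (-28.8582) × (330/26289.8) = -0.36223…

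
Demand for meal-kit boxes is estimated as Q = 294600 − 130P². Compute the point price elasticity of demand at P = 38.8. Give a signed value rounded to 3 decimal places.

dQ/dP = −2·130·P = -10088. At P = 38.8, Q = 98892.8.
Ed = (dQ/dP)·(P/Q) = (-10088) × (38.8/98892.8) = -3.95796…

-3.958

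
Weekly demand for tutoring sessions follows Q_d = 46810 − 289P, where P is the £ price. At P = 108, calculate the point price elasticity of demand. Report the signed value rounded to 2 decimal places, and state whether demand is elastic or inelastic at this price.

dQ_d/dP = −289. At P = 108, Q_d = 46810 − 289(108) = 15598.
Ed = (dQ_d/dP)·(P/Q_d) = −289 × (108/15598) = -2.0010…
|Ed| = 2.00 > 1, so demand is elastic.

-2.00; elastic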